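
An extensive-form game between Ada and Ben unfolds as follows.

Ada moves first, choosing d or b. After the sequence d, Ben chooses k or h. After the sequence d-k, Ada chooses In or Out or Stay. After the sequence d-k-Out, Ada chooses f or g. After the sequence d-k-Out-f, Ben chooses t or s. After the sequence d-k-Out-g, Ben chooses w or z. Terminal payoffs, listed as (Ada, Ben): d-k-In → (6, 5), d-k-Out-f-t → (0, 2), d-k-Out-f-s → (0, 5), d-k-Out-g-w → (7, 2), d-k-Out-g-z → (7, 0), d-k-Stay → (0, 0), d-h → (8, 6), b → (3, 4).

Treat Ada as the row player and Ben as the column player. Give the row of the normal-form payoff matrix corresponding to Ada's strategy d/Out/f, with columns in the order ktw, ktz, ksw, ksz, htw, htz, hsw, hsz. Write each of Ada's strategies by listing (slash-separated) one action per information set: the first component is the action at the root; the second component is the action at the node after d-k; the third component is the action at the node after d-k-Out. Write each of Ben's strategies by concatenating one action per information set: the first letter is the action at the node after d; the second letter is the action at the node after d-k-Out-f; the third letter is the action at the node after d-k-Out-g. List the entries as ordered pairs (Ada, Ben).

(0,2) (0,2) (0,5) (0,5) (8,6) (8,6) (8,6) (8,6)

vs ktw: Ada plays d → Ben plays k at [d] → Ada plays Out at [d-k] → Ada plays f at [d-k-Out] → Ben plays t at [d-k-Out-f] → (0, 2)
vs ktz: Ada plays d → Ben plays k at [d] → Ada plays Out at [d-k] → Ada plays f at [d-k-Out] → Ben plays t at [d-k-Out-f] → (0, 2)
vs ksw: Ada plays d → Ben plays k at [d] → Ada plays Out at [d-k] → Ada plays f at [d-k-Out] → Ben plays s at [d-k-Out-f] → (0, 5)
vs ksz: Ada plays d → Ben plays k at [d] → Ada plays Out at [d-k] → Ada plays f at [d-k-Out] → Ben plays s at [d-k-Out-f] → (0, 5)
vs htw: Ada plays d → Ben plays h at [d] → (8, 6)
vs htz: Ada plays d → Ben plays h at [d] → (8, 6)
vs hsw: Ada plays d → Ben plays h at [d] → (8, 6)
vs hsz: Ada plays d → Ben plays h at [d] → (8, 6)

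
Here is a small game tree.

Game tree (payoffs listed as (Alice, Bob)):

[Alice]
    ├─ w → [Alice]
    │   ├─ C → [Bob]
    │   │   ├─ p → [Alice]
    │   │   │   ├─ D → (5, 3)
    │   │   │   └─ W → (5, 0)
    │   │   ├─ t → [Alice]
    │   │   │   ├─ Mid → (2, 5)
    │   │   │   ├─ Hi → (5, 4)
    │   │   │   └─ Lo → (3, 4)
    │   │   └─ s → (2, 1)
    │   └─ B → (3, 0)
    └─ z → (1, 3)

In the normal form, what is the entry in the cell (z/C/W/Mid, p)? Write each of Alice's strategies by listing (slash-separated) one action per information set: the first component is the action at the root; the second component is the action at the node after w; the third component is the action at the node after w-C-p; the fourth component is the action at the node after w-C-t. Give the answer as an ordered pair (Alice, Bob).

(1, 3)

Trace the play path from the root:
  Alice plays z
→ terminal payoff (1, 3).
(Alice's choice at the node after w is never reached on this path, so it doesn't affect the outcome.)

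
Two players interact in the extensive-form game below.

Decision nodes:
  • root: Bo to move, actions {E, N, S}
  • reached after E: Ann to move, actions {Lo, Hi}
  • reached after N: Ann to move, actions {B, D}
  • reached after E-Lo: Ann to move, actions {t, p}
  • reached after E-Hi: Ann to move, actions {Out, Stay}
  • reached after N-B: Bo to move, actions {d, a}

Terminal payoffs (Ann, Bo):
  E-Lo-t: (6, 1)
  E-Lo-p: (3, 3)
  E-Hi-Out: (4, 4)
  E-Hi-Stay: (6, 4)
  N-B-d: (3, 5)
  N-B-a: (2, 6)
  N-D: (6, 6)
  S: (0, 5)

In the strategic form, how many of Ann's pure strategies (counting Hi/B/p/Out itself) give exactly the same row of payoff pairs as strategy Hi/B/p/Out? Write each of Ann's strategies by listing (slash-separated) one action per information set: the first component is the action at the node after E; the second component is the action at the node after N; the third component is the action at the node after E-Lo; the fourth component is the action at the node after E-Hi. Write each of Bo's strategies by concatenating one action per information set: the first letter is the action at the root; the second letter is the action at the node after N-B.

2

Row for Hi/B/p/Out (columns Ed, Ea, Nd, Na, Sd, Sa): (4,4) (4,4) (3,5) (2,6) (0,5) (0,5).
Under Hi/B/p/Out, Ann's choice at the node after E-Lo can never be reached regardless of what Bo does, so varying those choices leaves every outcome unchanged.
Holding the reachable choices fixed and varying the unreachable one freely already gives 2 equivalent strategies.
No other strategy reproduces this row, so those 2 are the full class: Hi/B/t/Out, Hi/B/p/Out.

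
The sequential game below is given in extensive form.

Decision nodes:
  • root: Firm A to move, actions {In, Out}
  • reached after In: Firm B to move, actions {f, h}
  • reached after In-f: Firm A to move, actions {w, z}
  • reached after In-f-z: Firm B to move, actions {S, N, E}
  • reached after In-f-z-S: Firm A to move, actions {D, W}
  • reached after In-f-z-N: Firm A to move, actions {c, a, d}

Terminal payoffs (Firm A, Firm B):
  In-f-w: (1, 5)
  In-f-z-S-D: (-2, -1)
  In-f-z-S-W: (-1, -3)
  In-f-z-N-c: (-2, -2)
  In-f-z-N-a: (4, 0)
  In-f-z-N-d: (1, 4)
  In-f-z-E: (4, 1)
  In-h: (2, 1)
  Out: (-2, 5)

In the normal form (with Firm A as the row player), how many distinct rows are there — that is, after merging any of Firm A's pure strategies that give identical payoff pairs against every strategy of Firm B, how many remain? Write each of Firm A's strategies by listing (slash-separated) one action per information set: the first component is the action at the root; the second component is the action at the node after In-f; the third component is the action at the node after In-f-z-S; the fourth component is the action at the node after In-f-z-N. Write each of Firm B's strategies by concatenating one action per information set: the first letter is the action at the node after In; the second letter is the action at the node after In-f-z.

Firm A has 24 pure strategies: In/w/D/c, In/w/D/a, In/w/D/d, In/w/W/c, In/w/W/a, In/w/W/d, In/z/D/c, In/z/D/a, In/z/D/d, In/z/W/c, In/z/W/a, In/z/W/d, Out/w/D/c, Out/w/D/a, Out/w/D/d, Out/w/W/c, Out/w/W/a, Out/w/W/d, Out/z/D/c, Out/z/D/a, Out/z/D/d, Out/z/W/c, Out/z/W/a, Out/z/W/d. Columns: fS, fN, fE, hS, hN, hE.
{In/w/D/c, In/w/D/a, In/w/D/d, In/w/W/c, In/w/W/a, In/w/W/d} → row (1,5) (1,5) (1,5) (2,1) (2,1) (2,1)
{In/z/D/c} → row (-2,-1) (-2,-2) (4,1) (2,1) (2,1) (2,1)
{In/z/D/a} → row (-2,-1) (4,0) (4,1) (2,1) (2,1) (2,1)
{In/z/D/d} → row (-2,-1) (1,4) (4,1) (2,1) (2,1) (2,1)
{In/z/W/c} → row (-1,-3) (-2,-2) (4,1) (2,1) (2,1) (2,1)
{In/z/W/a} → row (-1,-3) (4,0) (4,1) (2,1) (2,1) (2,1)
{In/z/W/d} → row (-1,-3) (1,4) (4,1) (2,1) (2,1) (2,1)
{Out/w/D/c, Out/w/D/a, Out/w/D/d, Out/w/W/c, Out/w/W/a, Out/w/W/d, Out/z/D/c, Out/z/D/a, Out/z/D/d, Out/z/W/c, Out/z/W/a, Out/z/W/d} → row (-2,5) (-2,5) (-2,5) (-2,5) (-2,5) (-2,5)
That's 8 distinct rows out of 24 strategies.

8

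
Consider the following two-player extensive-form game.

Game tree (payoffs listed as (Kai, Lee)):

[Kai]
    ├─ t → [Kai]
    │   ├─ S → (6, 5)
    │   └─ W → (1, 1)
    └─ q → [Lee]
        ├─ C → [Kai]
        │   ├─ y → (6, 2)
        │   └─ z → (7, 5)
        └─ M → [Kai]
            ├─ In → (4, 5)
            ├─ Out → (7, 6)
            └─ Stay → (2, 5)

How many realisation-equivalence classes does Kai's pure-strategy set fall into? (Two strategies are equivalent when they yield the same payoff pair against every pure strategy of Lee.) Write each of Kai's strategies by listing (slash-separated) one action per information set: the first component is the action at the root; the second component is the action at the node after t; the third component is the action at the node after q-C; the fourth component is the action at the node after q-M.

8

Kai has 24 pure strategies: t/S/y/In, t/S/y/Out, t/S/y/Stay, t/S/z/In, t/S/z/Out, t/S/z/Stay, t/W/y/In, t/W/y/Out, t/W/y/Stay, t/W/z/In, t/W/z/Out, t/W/z/Stay, q/S/y/In, q/S/y/Out, q/S/y/Stay, q/S/z/In, q/S/z/Out, q/S/z/Stay, q/W/y/In, q/W/y/Out, q/W/y/Stay, q/W/z/In, q/W/z/Out, q/W/z/Stay. Columns: C, M.
{t/S/y/In, t/S/y/Out, t/S/y/Stay, t/S/z/In, t/S/z/Out, t/S/z/Stay} → row (6,5) (6,5)
{t/W/y/In, t/W/y/Out, t/W/y/Stay, t/W/z/In, t/W/z/Out, t/W/z/Stay} → row (1,1) (1,1)
{q/S/y/In, q/W/y/In} → row (6,2) (4,5)
{q/S/y/Out, q/W/y/Out} → row (6,2) (7,6)
{q/S/y/Stay, q/W/y/Stay} → row (6,2) (2,5)
{q/S/z/In, q/W/z/In} → row (7,5) (4,5)
{q/S/z/Out, q/W/z/Out} → row (7,5) (7,6)
{q/S/z/Stay, q/W/z/Stay} → row (7,5) (2,5)
That's 8 distinct rows out of 24 strategies.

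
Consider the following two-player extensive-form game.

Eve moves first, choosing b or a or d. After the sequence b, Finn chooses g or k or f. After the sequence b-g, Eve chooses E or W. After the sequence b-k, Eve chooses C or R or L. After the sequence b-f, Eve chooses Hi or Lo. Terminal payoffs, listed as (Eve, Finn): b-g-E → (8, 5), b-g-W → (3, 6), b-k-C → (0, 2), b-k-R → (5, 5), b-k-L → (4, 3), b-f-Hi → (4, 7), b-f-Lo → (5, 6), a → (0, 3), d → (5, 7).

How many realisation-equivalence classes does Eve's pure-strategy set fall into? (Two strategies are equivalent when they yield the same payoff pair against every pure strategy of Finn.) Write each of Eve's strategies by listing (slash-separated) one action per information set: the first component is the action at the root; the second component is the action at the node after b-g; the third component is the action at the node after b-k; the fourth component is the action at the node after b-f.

Eve has 36 pure strategies: b/E/C/Hi, b/E/C/Lo, b/E/R/Hi, b/E/R/Lo, b/E/L/Hi, b/E/L/Lo, b/W/C/Hi, b/W/C/Lo, b/W/R/Hi, b/W/R/Lo, b/W/L/Hi, b/W/L/Lo, a/E/C/Hi, a/E/C/Lo, a/E/R/Hi, a/E/R/Lo, a/E/L/Hi, a/E/L/Lo, a/W/C/Hi, a/W/C/Lo, a/W/R/Hi, a/W/R/Lo, a/W/L/Hi, a/W/L/Lo, d/E/C/Hi, d/E/C/Lo, d/E/R/Hi, d/E/R/Lo, d/E/L/Hi, d/E/L/Lo, d/W/C/Hi, d/W/C/Lo, d/W/R/Hi, d/W/R/Lo, d/W/L/Hi, d/W/L/Lo. Columns: g, k, f.
{b/E/C/Hi} → row (8,5) (0,2) (4,7)
{b/E/C/Lo} → row (8,5) (0,2) (5,6)
{b/E/R/Hi} → row (8,5) (5,5) (4,7)
{b/E/R/Lo} → row (8,5) (5,5) (5,6)
{b/E/L/Hi} → row (8,5) (4,3) (4,7)
{b/E/L/Lo} → row (8,5) (4,3) (5,6)
{b/W/C/Hi} → row (3,6) (0,2) (4,7)
{b/W/C/Lo} → row (3,6) (0,2) (5,6)
{b/W/R/Hi} → row (3,6) (5,5) (4,7)
{b/W/R/Lo} → row (3,6) (5,5) (5,6)
{b/W/L/Hi} → row (3,6) (4,3) (4,7)
{b/W/L/Lo} → row (3,6) (4,3) (5,6)
{a/E/C/Hi, a/E/C/Lo, a/E/R/Hi, a/E/R/Lo, a/E/L/Hi, a/E/L/Lo, a/W/C/Hi, a/W/C/Lo, a/W/R/Hi, a/W/R/Lo, a/W/L/Hi, a/W/L/Lo} → row (0,3) (0,3) (0,3)
{d/E/C/Hi, d/E/C/Lo, d/E/R/Hi, d/E/R/Lo, d/E/L/Hi, d/E/L/Lo, d/W/C/Hi, d/W/C/Lo, d/W/R/Hi, d/W/R/Lo, d/W/L/Hi, d/W/L/Lo} → row (5,7) (5,7) (5,7)
That's 14 distinct rows out of 36 strategies.

14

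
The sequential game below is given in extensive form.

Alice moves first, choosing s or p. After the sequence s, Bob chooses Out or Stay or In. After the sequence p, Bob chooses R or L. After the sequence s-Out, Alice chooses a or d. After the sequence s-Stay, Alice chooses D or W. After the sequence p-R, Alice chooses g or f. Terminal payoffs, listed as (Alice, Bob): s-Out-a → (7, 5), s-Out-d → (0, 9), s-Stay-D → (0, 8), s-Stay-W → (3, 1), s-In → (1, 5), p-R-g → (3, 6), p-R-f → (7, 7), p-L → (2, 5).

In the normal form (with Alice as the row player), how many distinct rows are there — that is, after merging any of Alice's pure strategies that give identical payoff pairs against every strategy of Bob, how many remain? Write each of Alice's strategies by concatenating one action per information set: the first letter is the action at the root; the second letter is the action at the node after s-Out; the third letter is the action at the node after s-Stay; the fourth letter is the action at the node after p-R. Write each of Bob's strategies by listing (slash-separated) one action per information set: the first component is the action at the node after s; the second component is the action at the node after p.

6

Alice has 16 pure strategies: saDg, saDf, saWg, saWf, sdDg, sdDf, sdWg, sdWf, paDg, paDf, paWg, paWf, pdDg, pdDf, pdWg, pdWf. Columns: Out/R, Out/L, Stay/R, Stay/L, In/R, In/L.
{saDg, saDf} → row (7,5) (7,5) (0,8) (0,8) (1,5) (1,5)
{saWg, saWf} → row (7,5) (7,5) (3,1) (3,1) (1,5) (1,5)
{sdDg, sdDf} → row (0,9) (0,9) (0,8) (0,8) (1,5) (1,5)
{sdWg, sdWf} → row (0,9) (0,9) (3,1) (3,1) (1,5) (1,5)
{paDg, paWg, pdDg, pdWg} → row (3,6) (2,5) (3,6) (2,5) (3,6) (2,5)
{paDf, paWf, pdDf, pdWf} → row (7,7) (2,5) (7,7) (2,5) (7,7) (2,5)
That's 6 distinct rows out of 16 strategies.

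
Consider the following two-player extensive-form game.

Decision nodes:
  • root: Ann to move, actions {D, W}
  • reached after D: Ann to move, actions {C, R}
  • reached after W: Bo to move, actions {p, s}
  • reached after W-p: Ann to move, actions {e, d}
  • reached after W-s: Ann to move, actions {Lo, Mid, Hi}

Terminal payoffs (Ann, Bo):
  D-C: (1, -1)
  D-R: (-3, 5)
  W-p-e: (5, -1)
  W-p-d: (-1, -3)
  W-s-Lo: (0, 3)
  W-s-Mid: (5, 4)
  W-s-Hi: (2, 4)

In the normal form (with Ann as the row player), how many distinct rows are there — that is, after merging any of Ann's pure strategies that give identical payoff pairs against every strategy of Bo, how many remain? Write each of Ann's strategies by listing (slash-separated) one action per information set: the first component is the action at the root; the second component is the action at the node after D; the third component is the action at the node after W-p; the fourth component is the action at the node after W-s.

Ann has 24 pure strategies: D/C/e/Lo, D/C/e/Mid, D/C/e/Hi, D/C/d/Lo, D/C/d/Mid, D/C/d/Hi, D/R/e/Lo, D/R/e/Mid, D/R/e/Hi, D/R/d/Lo, D/R/d/Mid, D/R/d/Hi, W/C/e/Lo, W/C/e/Mid, W/C/e/Hi, W/C/d/Lo, W/C/d/Mid, W/C/d/Hi, W/R/e/Lo, W/R/e/Mid, W/R/e/Hi, W/R/d/Lo, W/R/d/Mid, W/R/d/Hi. Columns: p, s.
{D/C/e/Lo, D/C/e/Mid, D/C/e/Hi, D/C/d/Lo, D/C/d/Mid, D/C/d/Hi} → row (1,-1) (1,-1)
{D/R/e/Lo, D/R/e/Mid, D/R/e/Hi, D/R/d/Lo, D/R/d/Mid, D/R/d/Hi} → row (-3,5) (-3,5)
{W/C/e/Lo, W/R/e/Lo} → row (5,-1) (0,3)
{W/C/e/Mid, W/R/e/Mid} → row (5,-1) (5,4)
{W/C/e/Hi, W/R/e/Hi} → row (5,-1) (2,4)
{W/C/d/Lo, W/R/d/Lo} → row (-1,-3) (0,3)
{W/C/d/Mid, W/R/d/Mid} → row (-1,-3) (5,4)
{W/C/d/Hi, W/R/d/Hi} → row (-1,-3) (2,4)
That's 8 distinct rows out of 24 strategies.

8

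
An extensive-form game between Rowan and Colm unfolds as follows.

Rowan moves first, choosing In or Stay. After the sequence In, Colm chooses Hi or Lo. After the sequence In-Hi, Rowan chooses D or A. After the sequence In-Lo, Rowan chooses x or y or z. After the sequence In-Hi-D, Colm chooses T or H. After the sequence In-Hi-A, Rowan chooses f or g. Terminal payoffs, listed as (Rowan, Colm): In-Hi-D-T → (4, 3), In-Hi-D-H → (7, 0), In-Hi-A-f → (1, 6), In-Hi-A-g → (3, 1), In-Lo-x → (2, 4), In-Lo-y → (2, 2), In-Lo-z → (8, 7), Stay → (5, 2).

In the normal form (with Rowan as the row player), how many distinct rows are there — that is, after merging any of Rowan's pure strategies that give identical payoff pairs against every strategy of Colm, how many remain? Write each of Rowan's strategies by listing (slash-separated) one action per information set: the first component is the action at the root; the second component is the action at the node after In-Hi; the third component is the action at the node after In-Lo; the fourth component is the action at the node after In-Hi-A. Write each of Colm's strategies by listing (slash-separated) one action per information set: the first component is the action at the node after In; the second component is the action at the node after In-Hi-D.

Rowan has 24 pure strategies: In/D/x/f, In/D/x/g, In/D/y/f, In/D/y/g, In/D/z/f, In/D/z/g, In/A/x/f, In/A/x/g, In/A/y/f, In/A/y/g, In/A/z/f, In/A/z/g, Stay/D/x/f, Stay/D/x/g, Stay/D/y/f, Stay/D/y/g, Stay/D/z/f, Stay/D/z/g, Stay/A/x/f, Stay/A/x/g, Stay/A/y/f, Stay/A/y/g, Stay/A/z/f, Stay/A/z/g. Columns: Hi/T, Hi/H, Lo/T, Lo/H.
{In/D/x/f, In/D/x/g} → row (4,3) (7,0) (2,4) (2,4)
{In/D/y/f, In/D/y/g} → row (4,3) (7,0) (2,2) (2,2)
{In/D/z/f, In/D/z/g} → row (4,3) (7,0) (8,7) (8,7)
{In/A/x/f} → row (1,6) (1,6) (2,4) (2,4)
{In/A/x/g} → row (3,1) (3,1) (2,4) (2,4)
{In/A/y/f} → row (1,6) (1,6) (2,2) (2,2)
{In/A/y/g} → row (3,1) (3,1) (2,2) (2,2)
{In/A/z/f} → row (1,6) (1,6) (8,7) (8,7)
{In/A/z/g} → row (3,1) (3,1) (8,7) (8,7)
{Stay/D/x/f, Stay/D/x/g, Stay/D/y/f, Stay/D/y/g, Stay/D/z/f, Stay/D/z/g, Stay/A/x/f, Stay/A/x/g, Stay/A/y/f, Stay/A/y/g, Stay/A/z/f, Stay/A/z/g} → row (5,2) (5,2) (5,2) (5,2)
That's 10 distinct rows out of 24 strategies.

10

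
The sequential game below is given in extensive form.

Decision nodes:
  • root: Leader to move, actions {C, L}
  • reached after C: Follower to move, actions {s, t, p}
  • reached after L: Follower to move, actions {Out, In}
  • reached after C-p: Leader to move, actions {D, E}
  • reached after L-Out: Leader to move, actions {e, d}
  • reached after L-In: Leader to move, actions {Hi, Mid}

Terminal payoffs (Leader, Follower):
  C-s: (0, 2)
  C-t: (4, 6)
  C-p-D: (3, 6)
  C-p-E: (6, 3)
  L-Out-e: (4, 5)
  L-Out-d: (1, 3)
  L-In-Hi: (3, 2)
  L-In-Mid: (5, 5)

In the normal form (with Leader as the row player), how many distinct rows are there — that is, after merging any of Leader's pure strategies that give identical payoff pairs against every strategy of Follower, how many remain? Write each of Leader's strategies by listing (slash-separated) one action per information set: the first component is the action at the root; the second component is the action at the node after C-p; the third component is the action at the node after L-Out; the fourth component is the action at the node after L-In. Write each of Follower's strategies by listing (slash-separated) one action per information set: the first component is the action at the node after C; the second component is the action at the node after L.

6

Leader has 16 pure strategies: C/D/e/Hi, C/D/e/Mid, C/D/d/Hi, C/D/d/Mid, C/E/e/Hi, C/E/e/Mid, C/E/d/Hi, C/E/d/Mid, L/D/e/Hi, L/D/e/Mid, L/D/d/Hi, L/D/d/Mid, L/E/e/Hi, L/E/e/Mid, L/E/d/Hi, L/E/d/Mid. Columns: s/Out, s/In, t/Out, t/In, p/Out, p/In.
{C/D/e/Hi, C/D/e/Mid, C/D/d/Hi, C/D/d/Mid} → row (0,2) (0,2) (4,6) (4,6) (3,6) (3,6)
{C/E/e/Hi, C/E/e/Mid, C/E/d/Hi, C/E/d/Mid} → row (0,2) (0,2) (4,6) (4,6) (6,3) (6,3)
{L/D/e/Hi, L/E/e/Hi} → row (4,5) (3,2) (4,5) (3,2) (4,5) (3,2)
{L/D/e/Mid, L/E/e/Mid} → row (4,5) (5,5) (4,5) (5,5) (4,5) (5,5)
{L/D/d/Hi, L/E/d/Hi} → row (1,3) (3,2) (1,3) (3,2) (1,3) (3,2)
{L/D/d/Mid, L/E/d/Mid} → row (1,3) (5,5) (1,3) (5,5) (1,3) (5,5)
That's 6 distinct rows out of 16 strategies.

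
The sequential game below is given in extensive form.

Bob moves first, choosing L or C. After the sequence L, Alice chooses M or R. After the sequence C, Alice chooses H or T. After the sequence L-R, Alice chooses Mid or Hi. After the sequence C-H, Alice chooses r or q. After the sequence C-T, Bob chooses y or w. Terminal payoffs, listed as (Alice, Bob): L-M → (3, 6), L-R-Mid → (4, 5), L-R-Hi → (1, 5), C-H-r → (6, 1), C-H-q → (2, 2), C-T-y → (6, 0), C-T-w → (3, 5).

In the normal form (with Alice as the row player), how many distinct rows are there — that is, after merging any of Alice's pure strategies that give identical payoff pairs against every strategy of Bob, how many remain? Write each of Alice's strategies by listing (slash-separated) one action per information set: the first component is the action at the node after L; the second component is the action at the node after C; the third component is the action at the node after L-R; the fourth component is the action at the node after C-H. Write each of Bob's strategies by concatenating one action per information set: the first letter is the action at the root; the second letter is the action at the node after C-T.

Alice has 16 pure strategies: M/H/Mid/r, M/H/Mid/q, M/H/Hi/r, M/H/Hi/q, M/T/Mid/r, M/T/Mid/q, M/T/Hi/r, M/T/Hi/q, R/H/Mid/r, R/H/Mid/q, R/H/Hi/r, R/H/Hi/q, R/T/Mid/r, R/T/Mid/q, R/T/Hi/r, R/T/Hi/q. Columns: Ly, Lw, Cy, Cw.
{M/H/Mid/r, M/H/Hi/r} → row (3,6) (3,6) (6,1) (6,1)
{M/H/Mid/q, M/H/Hi/q} → row (3,6) (3,6) (2,2) (2,2)
{M/T/Mid/r, M/T/Mid/q, M/T/Hi/r, M/T/Hi/q} → row (3,6) (3,6) (6,0) (3,5)
{R/H/Mid/r} → row (4,5) (4,5) (6,1) (6,1)
{R/H/Mid/q} → row (4,5) (4,5) (2,2) (2,2)
{R/H/Hi/r} → row (1,5) (1,5) (6,1) (6,1)
{R/H/Hi/q} → row (1,5) (1,5) (2,2) (2,2)
{R/T/Mid/r, R/T/Mid/q} → row (4,5) (4,5) (6,0) (3,5)
{R/T/Hi/r, R/T/Hi/q} → row (1,5) (1,5) (6,0) (3,5)
That's 9 distinct rows out of 16 strategies.

9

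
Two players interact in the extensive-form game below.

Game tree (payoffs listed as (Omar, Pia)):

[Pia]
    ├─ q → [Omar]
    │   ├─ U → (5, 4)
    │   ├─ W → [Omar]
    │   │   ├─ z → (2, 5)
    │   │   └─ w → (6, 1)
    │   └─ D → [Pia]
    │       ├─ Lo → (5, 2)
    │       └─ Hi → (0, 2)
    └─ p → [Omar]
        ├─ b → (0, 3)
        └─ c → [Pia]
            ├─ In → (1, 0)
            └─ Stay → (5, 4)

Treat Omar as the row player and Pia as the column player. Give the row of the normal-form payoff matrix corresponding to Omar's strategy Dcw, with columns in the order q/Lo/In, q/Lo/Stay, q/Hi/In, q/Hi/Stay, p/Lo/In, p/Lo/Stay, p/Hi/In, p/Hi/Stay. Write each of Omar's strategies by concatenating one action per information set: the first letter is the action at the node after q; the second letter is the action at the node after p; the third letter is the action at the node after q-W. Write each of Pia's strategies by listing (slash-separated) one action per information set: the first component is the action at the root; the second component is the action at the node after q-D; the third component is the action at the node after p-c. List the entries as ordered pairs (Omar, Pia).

vs q/Lo/In: Pia plays q → Omar plays D at [q] → Pia plays Lo at [q-D] → (5, 2)
vs q/Lo/Stay: Pia plays q → Omar plays D at [q] → Pia plays Lo at [q-D] → (5, 2)
vs q/Hi/In: Pia plays q → Omar plays D at [q] → Pia plays Hi at [q-D] → (0, 2)
vs q/Hi/Stay: Pia plays q → Omar plays D at [q] → Pia plays Hi at [q-D] → (0, 2)
vs p/Lo/In: Pia plays p → Omar plays c at [p] → Pia plays In at [p-c] → (1, 0)
vs p/Lo/Stay: Pia plays p → Omar plays c at [p] → Pia plays Stay at [p-c] → (5, 4)
vs p/Hi/In: Pia plays p → Omar plays c at [p] → Pia plays In at [p-c] → (1, 0)
vs p/Hi/Stay: Pia plays p → Omar plays c at [p] → Pia plays Stay at [p-c] → (5, 4)

(5,2) (5,2) (0,2) (0,2) (1,0) (5,4) (1,0) (5,4)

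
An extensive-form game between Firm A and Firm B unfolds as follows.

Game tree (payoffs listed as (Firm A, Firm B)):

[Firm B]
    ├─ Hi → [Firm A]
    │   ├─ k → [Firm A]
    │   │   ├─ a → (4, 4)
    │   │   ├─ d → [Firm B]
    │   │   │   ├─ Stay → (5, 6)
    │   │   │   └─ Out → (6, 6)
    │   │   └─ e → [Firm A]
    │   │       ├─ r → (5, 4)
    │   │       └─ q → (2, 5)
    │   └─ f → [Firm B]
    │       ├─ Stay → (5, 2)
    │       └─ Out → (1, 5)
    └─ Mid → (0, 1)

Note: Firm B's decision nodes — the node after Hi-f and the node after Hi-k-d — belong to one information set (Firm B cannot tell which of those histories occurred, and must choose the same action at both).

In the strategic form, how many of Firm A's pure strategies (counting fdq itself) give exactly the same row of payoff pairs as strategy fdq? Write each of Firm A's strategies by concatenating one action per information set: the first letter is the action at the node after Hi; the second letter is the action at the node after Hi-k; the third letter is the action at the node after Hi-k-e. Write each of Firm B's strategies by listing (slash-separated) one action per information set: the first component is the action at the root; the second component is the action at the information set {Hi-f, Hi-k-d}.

Row for fdq (columns Hi/Stay, Hi/Out, Mid/Stay, Mid/Out): (5,2) (1,5) (0,1) (0,1).
Under fdq, Firm A's choice at the node after Hi-k and at the node after Hi-k-e can never be reached regardless of what Firm B does, so varying those choices leaves every outcome unchanged.
Holding the reachable choices fixed and varying the unreachable ones freely already gives 3 × 2 = 6 equivalent strategies.
No other strategy reproduces this row, so those 6 are the full class: far, faq, fdr, fdq, fer, feq.

6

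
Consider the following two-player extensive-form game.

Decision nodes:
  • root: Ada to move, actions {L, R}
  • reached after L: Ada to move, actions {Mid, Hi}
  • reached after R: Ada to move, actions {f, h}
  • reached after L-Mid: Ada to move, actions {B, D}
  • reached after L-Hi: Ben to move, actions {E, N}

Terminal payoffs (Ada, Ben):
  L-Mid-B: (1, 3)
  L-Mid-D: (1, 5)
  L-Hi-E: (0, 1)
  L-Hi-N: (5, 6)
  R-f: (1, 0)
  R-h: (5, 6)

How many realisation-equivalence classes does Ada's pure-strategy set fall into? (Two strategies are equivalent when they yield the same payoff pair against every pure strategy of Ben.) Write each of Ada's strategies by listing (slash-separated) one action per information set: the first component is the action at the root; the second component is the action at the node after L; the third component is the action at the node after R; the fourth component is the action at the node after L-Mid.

5

Ada has 16 pure strategies: L/Mid/f/B, L/Mid/f/D, L/Mid/h/B, L/Mid/h/D, L/Hi/f/B, L/Hi/f/D, L/Hi/h/B, L/Hi/h/D, R/Mid/f/B, R/Mid/f/D, R/Mid/h/B, R/Mid/h/D, R/Hi/f/B, R/Hi/f/D, R/Hi/h/B, R/Hi/h/D. Columns: E, N.
{L/Mid/f/B, L/Mid/h/B} → row (1,3) (1,3)
{L/Mid/f/D, L/Mid/h/D} → row (1,5) (1,5)
{L/Hi/f/B, L/Hi/f/D, L/Hi/h/B, L/Hi/h/D} → row (0,1) (5,6)
{R/Mid/f/B, R/Mid/f/D, R/Hi/f/B, R/Hi/f/D} → row (1,0) (1,0)
{R/Mid/h/B, R/Mid/h/D, R/Hi/h/B, R/Hi/h/D} → row (5,6) (5,6)
That's 5 distinct rows out of 16 strategies.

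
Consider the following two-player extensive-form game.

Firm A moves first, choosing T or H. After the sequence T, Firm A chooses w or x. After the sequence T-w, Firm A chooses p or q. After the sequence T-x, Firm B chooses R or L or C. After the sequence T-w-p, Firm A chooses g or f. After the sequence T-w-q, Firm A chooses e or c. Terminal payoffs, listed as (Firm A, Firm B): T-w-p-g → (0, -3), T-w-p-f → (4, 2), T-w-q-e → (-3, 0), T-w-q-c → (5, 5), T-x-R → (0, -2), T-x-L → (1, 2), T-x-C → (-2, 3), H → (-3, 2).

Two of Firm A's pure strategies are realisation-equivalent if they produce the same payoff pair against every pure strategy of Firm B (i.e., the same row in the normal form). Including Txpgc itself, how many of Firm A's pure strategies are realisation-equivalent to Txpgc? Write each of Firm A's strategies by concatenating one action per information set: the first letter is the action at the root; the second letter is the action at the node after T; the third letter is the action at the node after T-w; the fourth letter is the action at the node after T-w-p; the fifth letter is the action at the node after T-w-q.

8

Row for Txpgc (columns R, L, C): (0,-2) (1,2) (-2,3).
Under Txpgc, Firm A's choice at the node after T-w and at the node after T-w-p and at the node after T-w-q can never be reached regardless of what Firm B does, so varying those choices leaves every outcome unchanged.
Holding the reachable choices fixed and varying the unreachable ones freely already gives 2 × 2 × 2 = 8 equivalent strategies.
No other strategy reproduces this row, so those 8 are the full class: Txpge, Txpgc, Txpfe, Txpfc, Txqge, Txqgc, Txqfe, Txqfc.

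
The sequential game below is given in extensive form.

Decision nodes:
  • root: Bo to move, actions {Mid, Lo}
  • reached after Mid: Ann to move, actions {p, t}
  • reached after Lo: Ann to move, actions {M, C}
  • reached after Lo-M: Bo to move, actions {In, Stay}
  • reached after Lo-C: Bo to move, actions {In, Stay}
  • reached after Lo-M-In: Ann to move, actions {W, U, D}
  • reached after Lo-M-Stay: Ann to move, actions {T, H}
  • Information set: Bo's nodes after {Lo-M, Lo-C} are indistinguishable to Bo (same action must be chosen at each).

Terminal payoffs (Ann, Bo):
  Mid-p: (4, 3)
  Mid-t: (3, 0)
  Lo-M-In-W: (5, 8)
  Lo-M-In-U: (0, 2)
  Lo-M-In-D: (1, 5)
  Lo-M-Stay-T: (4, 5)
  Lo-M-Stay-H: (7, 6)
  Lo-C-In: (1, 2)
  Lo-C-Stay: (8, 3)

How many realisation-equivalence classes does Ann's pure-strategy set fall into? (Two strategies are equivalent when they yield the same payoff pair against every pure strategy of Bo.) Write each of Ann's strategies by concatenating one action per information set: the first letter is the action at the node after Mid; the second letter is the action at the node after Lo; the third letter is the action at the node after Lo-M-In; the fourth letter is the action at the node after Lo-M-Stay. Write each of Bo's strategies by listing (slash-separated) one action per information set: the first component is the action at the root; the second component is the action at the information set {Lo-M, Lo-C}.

14

Ann has 24 pure strategies: pMWT, pMWH, pMUT, pMUH, pMDT, pMDH, pCWT, pCWH, pCUT, pCUH, pCDT, pCDH, tMWT, tMWH, tMUT, tMUH, tMDT, tMDH, tCWT, tCWH, tCUT, tCUH, tCDT, tCDH. Columns: Mid/In, Mid/Stay, Lo/In, Lo/Stay.
{pMWT} → row (4,3) (4,3) (5,8) (4,5)
{pMWH} → row (4,3) (4,3) (5,8) (7,6)
{pMUT} → row (4,3) (4,3) (0,2) (4,5)
{pMUH} → row (4,3) (4,3) (0,2) (7,6)
{pMDT} → row (4,3) (4,3) (1,5) (4,5)
{pMDH} → row (4,3) (4,3) (1,5) (7,6)
{pCWT, pCWH, pCUT, pCUH, pCDT, pCDH} → row (4,3) (4,3) (1,2) (8,3)
{tMWT} → row (3,0) (3,0) (5,8) (4,5)
{tMWH} → row (3,0) (3,0) (5,8) (7,6)
{tMUT} → row (3,0) (3,0) (0,2) (4,5)
{tMUH} → row (3,0) (3,0) (0,2) (7,6)
{tMDT} → row (3,0) (3,0) (1,5) (4,5)
{tMDH} → row (3,0) (3,0) (1,5) (7,6)
{tCWT, tCWH, tCUT, tCUH, tCDT, tCDH} → row (3,0) (3,0) (1,2) (8,3)
That's 14 distinct rows out of 24 strategies.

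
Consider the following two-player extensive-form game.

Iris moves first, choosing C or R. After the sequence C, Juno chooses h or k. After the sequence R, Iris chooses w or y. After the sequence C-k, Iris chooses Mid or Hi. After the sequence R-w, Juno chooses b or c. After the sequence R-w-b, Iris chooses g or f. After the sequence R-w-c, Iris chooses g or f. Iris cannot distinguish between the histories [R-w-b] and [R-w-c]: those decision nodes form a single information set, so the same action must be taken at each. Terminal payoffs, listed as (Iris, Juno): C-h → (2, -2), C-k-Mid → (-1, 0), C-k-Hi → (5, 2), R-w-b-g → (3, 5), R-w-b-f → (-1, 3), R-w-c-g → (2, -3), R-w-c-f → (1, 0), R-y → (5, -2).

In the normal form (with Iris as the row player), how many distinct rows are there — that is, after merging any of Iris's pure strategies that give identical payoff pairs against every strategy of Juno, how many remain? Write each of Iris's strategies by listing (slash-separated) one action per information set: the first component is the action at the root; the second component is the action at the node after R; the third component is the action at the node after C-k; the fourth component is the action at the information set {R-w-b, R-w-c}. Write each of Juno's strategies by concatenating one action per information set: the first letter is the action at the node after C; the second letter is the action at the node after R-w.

Iris has 16 pure strategies: C/w/Mid/g, C/w/Mid/f, C/w/Hi/g, C/w/Hi/f, C/y/Mid/g, C/y/Mid/f, C/y/Hi/g, C/y/Hi/f, R/w/Mid/g, R/w/Mid/f, R/w/Hi/g, R/w/Hi/f, R/y/Mid/g, R/y/Mid/f, R/y/Hi/g, R/y/Hi/f. Columns: hb, hc, kb, kc.
{C/w/Mid/g, C/w/Mid/f, C/y/Mid/g, C/y/Mid/f} → row (2,-2) (2,-2) (-1,0) (-1,0)
{C/w/Hi/g, C/w/Hi/f, C/y/Hi/g, C/y/Hi/f} → row (2,-2) (2,-2) (5,2) (5,2)
{R/w/Mid/g, R/w/Hi/g} → row (3,5) (2,-3) (3,5) (2,-3)
{R/w/Mid/f, R/w/Hi/f} → row (-1,3) (1,0) (-1,3) (1,0)
{R/y/Mid/g, R/y/Mid/f, R/y/Hi/g, R/y/Hi/f} → row (5,-2) (5,-2) (5,-2) (5,-2)
That's 5 distinct rows out of 16 strategies.

5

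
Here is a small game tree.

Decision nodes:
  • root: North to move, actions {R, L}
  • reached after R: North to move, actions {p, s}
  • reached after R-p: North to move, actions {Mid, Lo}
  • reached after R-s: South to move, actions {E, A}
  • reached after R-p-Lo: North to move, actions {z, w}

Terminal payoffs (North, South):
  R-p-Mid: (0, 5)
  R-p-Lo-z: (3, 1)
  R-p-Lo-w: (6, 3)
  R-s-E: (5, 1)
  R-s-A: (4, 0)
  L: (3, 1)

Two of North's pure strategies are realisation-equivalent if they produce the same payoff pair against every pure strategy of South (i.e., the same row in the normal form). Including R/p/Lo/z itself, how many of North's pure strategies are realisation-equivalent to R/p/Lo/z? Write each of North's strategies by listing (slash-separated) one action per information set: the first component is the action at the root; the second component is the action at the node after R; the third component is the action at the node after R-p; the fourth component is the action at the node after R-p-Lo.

Row for R/p/Lo/z (columns E, A): (3,1) (3,1).
Every one of North's information sets is on the play path for some reply by South when North follows R/p/Lo/z.
Even so, L/p/Mid/z, L/p/Mid/w, L/p/Lo/z, L/p/Lo/w, L/s/Mid/z, L/s/Mid/w, L/s/Lo/z, L/s/Lo/w happen to produce the same payoff in every column — so 9 strategies share this row.

9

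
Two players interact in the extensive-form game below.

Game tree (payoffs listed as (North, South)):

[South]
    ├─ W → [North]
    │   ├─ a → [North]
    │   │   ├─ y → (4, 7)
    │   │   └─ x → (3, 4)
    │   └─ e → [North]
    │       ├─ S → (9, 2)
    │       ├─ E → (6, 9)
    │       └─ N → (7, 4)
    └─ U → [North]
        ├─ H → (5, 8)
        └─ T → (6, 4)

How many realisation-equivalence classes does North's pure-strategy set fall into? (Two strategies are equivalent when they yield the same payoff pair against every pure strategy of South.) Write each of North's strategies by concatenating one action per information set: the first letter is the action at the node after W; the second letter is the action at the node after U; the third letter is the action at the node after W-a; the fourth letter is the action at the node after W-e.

North has 24 pure strategies: aHyS, aHyE, aHyN, aHxS, aHxE, aHxN, aTyS, aTyE, aTyN, aTxS, aTxE, aTxN, eHyS, eHyE, eHyN, eHxS, eHxE, eHxN, eTyS, eTyE, eTyN, eTxS, eTxE, eTxN. Columns: W, U.
{aHyS, aHyE, aHyN} → row (4,7) (5,8)
{aHxS, aHxE, aHxN} → row (3,4) (5,8)
{aTyS, aTyE, aTyN} → row (4,7) (6,4)
{aTxS, aTxE, aTxN} → row (3,4) (6,4)
{eHyS, eHxS} → row (9,2) (5,8)
{eHyE, eHxE} → row (6,9) (5,8)
{eHyN, eHxN} → row (7,4) (5,8)
{eTyS, eTxS} → row (9,2) (6,4)
{eTyE, eTxE} → row (6,9) (6,4)
{eTyN, eTxN} → row (7,4) (6,4)
That's 10 distinct rows out of 24 strategies.

10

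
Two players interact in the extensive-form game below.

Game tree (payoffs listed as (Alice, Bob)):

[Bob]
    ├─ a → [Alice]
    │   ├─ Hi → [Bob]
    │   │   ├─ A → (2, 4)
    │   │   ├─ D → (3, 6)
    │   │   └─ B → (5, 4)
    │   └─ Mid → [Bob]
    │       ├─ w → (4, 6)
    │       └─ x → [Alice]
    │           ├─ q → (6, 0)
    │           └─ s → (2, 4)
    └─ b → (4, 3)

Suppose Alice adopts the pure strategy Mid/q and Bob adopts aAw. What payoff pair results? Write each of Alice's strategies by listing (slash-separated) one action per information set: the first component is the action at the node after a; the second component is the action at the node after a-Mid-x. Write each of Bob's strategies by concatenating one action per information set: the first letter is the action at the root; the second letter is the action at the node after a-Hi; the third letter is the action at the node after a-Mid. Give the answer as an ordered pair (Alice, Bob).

(4, 6)

Trace the play path from the root:
  Bob plays a
  Alice plays Mid at [a]
  Bob plays w at [a-Mid]
→ terminal payoff (4, 6).
(Alice's choice at the node after a-Mid-x is never reached on this path, so it doesn't affect the outcome.)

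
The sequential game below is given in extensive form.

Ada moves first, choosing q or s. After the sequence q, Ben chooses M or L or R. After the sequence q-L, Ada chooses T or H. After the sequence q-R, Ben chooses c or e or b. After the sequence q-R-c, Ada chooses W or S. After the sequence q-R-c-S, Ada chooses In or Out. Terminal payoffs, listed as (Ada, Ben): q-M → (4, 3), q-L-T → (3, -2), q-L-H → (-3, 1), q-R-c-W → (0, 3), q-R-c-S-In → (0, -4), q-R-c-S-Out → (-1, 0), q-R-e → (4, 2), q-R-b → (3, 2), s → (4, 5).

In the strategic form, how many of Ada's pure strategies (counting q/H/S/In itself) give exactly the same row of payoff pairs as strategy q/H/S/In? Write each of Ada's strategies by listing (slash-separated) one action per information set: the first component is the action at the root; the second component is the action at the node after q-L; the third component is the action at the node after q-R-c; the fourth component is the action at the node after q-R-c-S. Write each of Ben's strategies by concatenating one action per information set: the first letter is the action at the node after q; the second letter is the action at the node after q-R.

1

Row for q/H/S/In (columns Mc, Me, Mb, Lc, Le, Lb, Rc, Re, Rb): (4,3) (4,3) (4,3) (-3,1) (-3,1) (-3,1) (0,-4) (4,2) (3,2).
Every one of Ada's information sets is on the play path for some reply by Ben when Ada follows q/H/S/In.
Changing the action at any of them therefore changes at least one column, so only q/H/S/In itself gives this row.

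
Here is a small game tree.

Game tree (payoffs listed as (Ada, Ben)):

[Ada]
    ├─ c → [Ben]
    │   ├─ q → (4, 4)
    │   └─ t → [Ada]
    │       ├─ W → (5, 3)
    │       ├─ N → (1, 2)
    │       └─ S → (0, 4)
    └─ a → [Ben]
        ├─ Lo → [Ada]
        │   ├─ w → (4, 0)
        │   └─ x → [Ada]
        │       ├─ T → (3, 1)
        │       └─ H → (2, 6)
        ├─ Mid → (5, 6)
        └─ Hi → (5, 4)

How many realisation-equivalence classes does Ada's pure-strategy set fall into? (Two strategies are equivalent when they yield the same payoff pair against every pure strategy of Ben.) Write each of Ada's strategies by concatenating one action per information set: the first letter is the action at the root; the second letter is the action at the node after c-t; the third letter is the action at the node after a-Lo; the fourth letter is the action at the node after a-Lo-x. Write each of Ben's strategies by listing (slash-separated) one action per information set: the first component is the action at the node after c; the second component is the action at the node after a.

6

Ada has 24 pure strategies: cWwT, cWwH, cWxT, cWxH, cNwT, cNwH, cNxT, cNxH, cSwT, cSwH, cSxT, cSxH, aWwT, aWwH, aWxT, aWxH, aNwT, aNwH, aNxT, aNxH, aSwT, aSwH, aSxT, aSxH. Columns: q/Lo, q/Mid, q/Hi, t/Lo, t/Mid, t/Hi.
{cWwT, cWwH, cWxT, cWxH} → row (4,4) (4,4) (4,4) (5,3) (5,3) (5,3)
{cNwT, cNwH, cNxT, cNxH} → row (4,4) (4,4) (4,4) (1,2) (1,2) (1,2)
{cSwT, cSwH, cSxT, cSxH} → row (4,4) (4,4) (4,4) (0,4) (0,4) (0,4)
{aWwT, aWwH, aNwT, aNwH, aSwT, aSwH} → row (4,0) (5,6) (5,4) (4,0) (5,6) (5,4)
{aWxT, aNxT, aSxT} → row (3,1) (5,6) (5,4) (3,1) (5,6) (5,4)
{aWxH, aNxH, aSxH} → row (2,6) (5,6) (5,4) (2,6) (5,6) (5,4)
That's 6 distinct rows out of 24 strategies.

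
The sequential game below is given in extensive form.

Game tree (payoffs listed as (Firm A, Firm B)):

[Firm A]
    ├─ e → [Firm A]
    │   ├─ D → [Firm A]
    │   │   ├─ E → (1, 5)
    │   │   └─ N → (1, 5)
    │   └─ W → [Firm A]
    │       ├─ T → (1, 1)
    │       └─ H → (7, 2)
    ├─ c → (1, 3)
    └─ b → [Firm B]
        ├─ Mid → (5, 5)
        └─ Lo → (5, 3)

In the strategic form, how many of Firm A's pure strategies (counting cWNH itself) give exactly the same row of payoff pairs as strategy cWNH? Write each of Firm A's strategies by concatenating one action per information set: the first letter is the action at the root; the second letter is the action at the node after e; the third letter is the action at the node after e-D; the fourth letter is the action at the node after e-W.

Row for cWNH (columns Mid, Lo): (1,3) (1,3).
Under cWNH, Firm A's choice at the node after e and at the node after e-D and at the node after e-W can never be reached regardless of what Firm B does, so varying those choices leaves every outcome unchanged.
Holding the reachable choices fixed and varying the unreachable ones freely already gives 2 × 2 × 2 = 8 equivalent strategies.
No other strategy reproduces this row, so those 8 are the full class: cDET, cDEH, cDNT, cDNH, cWET, cWEH, cWNT, cWNH.

8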